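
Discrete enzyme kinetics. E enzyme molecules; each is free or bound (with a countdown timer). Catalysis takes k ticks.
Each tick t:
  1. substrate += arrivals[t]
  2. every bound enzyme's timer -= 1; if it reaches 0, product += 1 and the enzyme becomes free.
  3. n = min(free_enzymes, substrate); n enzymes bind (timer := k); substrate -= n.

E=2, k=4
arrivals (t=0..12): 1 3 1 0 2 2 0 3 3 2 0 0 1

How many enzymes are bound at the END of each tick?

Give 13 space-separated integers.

t=0: arr=1 -> substrate=0 bound=1 product=0
t=1: arr=3 -> substrate=2 bound=2 product=0
t=2: arr=1 -> substrate=3 bound=2 product=0
t=3: arr=0 -> substrate=3 bound=2 product=0
t=4: arr=2 -> substrate=4 bound=2 product=1
t=5: arr=2 -> substrate=5 bound=2 product=2
t=6: arr=0 -> substrate=5 bound=2 product=2
t=7: arr=3 -> substrate=8 bound=2 product=2
t=8: arr=3 -> substrate=10 bound=2 product=3
t=9: arr=2 -> substrate=11 bound=2 product=4
t=10: arr=0 -> substrate=11 bound=2 product=4
t=11: arr=0 -> substrate=11 bound=2 product=4
t=12: arr=1 -> substrate=11 bound=2 product=5

Answer: 1 2 2 2 2 2 2 2 2 2 2 2 2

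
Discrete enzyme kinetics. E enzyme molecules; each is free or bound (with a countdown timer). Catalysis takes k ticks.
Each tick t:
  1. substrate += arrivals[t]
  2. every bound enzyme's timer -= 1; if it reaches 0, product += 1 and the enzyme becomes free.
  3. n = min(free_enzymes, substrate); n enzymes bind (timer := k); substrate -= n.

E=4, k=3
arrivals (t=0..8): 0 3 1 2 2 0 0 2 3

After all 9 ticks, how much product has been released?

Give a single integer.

Answer: 8

Derivation:
t=0: arr=0 -> substrate=0 bound=0 product=0
t=1: arr=3 -> substrate=0 bound=3 product=0
t=2: arr=1 -> substrate=0 bound=4 product=0
t=3: arr=2 -> substrate=2 bound=4 product=0
t=4: arr=2 -> substrate=1 bound=4 product=3
t=5: arr=0 -> substrate=0 bound=4 product=4
t=6: arr=0 -> substrate=0 bound=4 product=4
t=7: arr=2 -> substrate=0 bound=3 product=7
t=8: arr=3 -> substrate=1 bound=4 product=8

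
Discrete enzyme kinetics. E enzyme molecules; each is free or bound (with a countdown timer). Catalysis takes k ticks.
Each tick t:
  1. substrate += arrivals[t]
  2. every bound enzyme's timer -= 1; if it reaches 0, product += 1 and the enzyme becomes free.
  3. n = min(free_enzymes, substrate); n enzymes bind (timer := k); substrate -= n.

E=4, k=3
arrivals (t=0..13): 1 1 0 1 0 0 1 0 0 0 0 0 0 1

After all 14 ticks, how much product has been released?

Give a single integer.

t=0: arr=1 -> substrate=0 bound=1 product=0
t=1: arr=1 -> substrate=0 bound=2 product=0
t=2: arr=0 -> substrate=0 bound=2 product=0
t=3: arr=1 -> substrate=0 bound=2 product=1
t=4: arr=0 -> substrate=0 bound=1 product=2
t=5: arr=0 -> substrate=0 bound=1 product=2
t=6: arr=1 -> substrate=0 bound=1 product=3
t=7: arr=0 -> substrate=0 bound=1 product=3
t=8: arr=0 -> substrate=0 bound=1 product=3
t=9: arr=0 -> substrate=0 bound=0 product=4
t=10: arr=0 -> substrate=0 bound=0 product=4
t=11: arr=0 -> substrate=0 bound=0 product=4
t=12: arr=0 -> substrate=0 bound=0 product=4
t=13: arr=1 -> substrate=0 bound=1 product=4

Answer: 4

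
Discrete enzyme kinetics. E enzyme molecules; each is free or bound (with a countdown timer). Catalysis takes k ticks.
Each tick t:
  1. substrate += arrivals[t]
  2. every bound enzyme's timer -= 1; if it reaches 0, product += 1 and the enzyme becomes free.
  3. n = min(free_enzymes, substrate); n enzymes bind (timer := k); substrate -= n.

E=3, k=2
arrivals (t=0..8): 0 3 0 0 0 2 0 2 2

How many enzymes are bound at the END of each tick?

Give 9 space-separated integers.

t=0: arr=0 -> substrate=0 bound=0 product=0
t=1: arr=3 -> substrate=0 bound=3 product=0
t=2: arr=0 -> substrate=0 bound=3 product=0
t=3: arr=0 -> substrate=0 bound=0 product=3
t=4: arr=0 -> substrate=0 bound=0 product=3
t=5: arr=2 -> substrate=0 bound=2 product=3
t=6: arr=0 -> substrate=0 bound=2 product=3
t=7: arr=2 -> substrate=0 bound=2 product=5
t=8: arr=2 -> substrate=1 bound=3 product=5

Answer: 0 3 3 0 0 2 2 2 3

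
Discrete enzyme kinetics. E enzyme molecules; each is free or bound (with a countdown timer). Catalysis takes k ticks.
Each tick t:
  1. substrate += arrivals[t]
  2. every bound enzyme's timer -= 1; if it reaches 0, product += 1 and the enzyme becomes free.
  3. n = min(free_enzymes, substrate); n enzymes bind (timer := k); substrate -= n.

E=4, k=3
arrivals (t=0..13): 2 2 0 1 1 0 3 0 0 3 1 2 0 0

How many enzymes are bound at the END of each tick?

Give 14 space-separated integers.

t=0: arr=2 -> substrate=0 bound=2 product=0
t=1: arr=2 -> substrate=0 bound=4 product=0
t=2: arr=0 -> substrate=0 bound=4 product=0
t=3: arr=1 -> substrate=0 bound=3 product=2
t=4: arr=1 -> substrate=0 bound=2 product=4
t=5: arr=0 -> substrate=0 bound=2 product=4
t=6: arr=3 -> substrate=0 bound=4 product=5
t=7: arr=0 -> substrate=0 bound=3 product=6
t=8: arr=0 -> substrate=0 bound=3 product=6
t=9: arr=3 -> substrate=0 bound=3 product=9
t=10: arr=1 -> substrate=0 bound=4 product=9
t=11: arr=2 -> substrate=2 bound=4 product=9
t=12: arr=0 -> substrate=0 bound=3 product=12
t=13: arr=0 -> substrate=0 bound=2 product=13

Answer: 2 4 4 3 2 2 4 3 3 3 4 4 3 2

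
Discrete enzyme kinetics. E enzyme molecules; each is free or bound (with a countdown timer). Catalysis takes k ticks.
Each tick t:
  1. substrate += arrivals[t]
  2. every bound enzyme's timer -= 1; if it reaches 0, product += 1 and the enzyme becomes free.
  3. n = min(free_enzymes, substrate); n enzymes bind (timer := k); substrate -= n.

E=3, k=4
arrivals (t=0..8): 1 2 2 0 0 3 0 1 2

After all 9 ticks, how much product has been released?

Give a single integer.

t=0: arr=1 -> substrate=0 bound=1 product=0
t=1: arr=2 -> substrate=0 bound=3 product=0
t=2: arr=2 -> substrate=2 bound=3 product=0
t=3: arr=0 -> substrate=2 bound=3 product=0
t=4: arr=0 -> substrate=1 bound=3 product=1
t=5: arr=3 -> substrate=2 bound=3 product=3
t=6: arr=0 -> substrate=2 bound=3 product=3
t=7: arr=1 -> substrate=3 bound=3 product=3
t=8: arr=2 -> substrate=4 bound=3 product=4

Answer: 4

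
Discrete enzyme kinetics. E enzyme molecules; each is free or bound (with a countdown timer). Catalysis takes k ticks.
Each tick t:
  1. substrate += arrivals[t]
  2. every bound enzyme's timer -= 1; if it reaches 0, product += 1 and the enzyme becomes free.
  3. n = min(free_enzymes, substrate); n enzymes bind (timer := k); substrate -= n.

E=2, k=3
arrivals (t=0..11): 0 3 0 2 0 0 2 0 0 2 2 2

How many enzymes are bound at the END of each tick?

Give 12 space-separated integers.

Answer: 0 2 2 2 2 2 2 2 2 2 2 2

Derivation:
t=0: arr=0 -> substrate=0 bound=0 product=0
t=1: arr=3 -> substrate=1 bound=2 product=0
t=2: arr=0 -> substrate=1 bound=2 product=0
t=3: arr=2 -> substrate=3 bound=2 product=0
t=4: arr=0 -> substrate=1 bound=2 product=2
t=5: arr=0 -> substrate=1 bound=2 product=2
t=6: arr=2 -> substrate=3 bound=2 product=2
t=7: arr=0 -> substrate=1 bound=2 product=4
t=8: arr=0 -> substrate=1 bound=2 product=4
t=9: arr=2 -> substrate=3 bound=2 product=4
t=10: arr=2 -> substrate=3 bound=2 product=6
t=11: arr=2 -> substrate=5 bound=2 product=6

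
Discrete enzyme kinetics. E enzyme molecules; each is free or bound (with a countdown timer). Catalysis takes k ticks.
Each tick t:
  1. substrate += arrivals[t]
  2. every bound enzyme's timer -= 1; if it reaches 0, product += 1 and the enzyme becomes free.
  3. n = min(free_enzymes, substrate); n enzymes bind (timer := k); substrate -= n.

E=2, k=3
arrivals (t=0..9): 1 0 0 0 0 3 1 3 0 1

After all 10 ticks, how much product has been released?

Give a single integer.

Answer: 3

Derivation:
t=0: arr=1 -> substrate=0 bound=1 product=0
t=1: arr=0 -> substrate=0 bound=1 product=0
t=2: arr=0 -> substrate=0 bound=1 product=0
t=3: arr=0 -> substrate=0 bound=0 product=1
t=4: arr=0 -> substrate=0 bound=0 product=1
t=5: arr=3 -> substrate=1 bound=2 product=1
t=6: arr=1 -> substrate=2 bound=2 product=1
t=7: arr=3 -> substrate=5 bound=2 product=1
t=8: arr=0 -> substrate=3 bound=2 product=3
t=9: arr=1 -> substrate=4 bound=2 product=3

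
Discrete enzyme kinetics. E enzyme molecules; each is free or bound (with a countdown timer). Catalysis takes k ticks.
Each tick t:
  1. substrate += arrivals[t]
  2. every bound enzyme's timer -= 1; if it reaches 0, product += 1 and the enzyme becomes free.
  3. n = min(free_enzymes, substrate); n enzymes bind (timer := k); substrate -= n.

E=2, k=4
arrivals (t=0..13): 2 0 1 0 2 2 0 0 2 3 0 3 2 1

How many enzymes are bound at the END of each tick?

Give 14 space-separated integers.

t=0: arr=2 -> substrate=0 bound=2 product=0
t=1: arr=0 -> substrate=0 bound=2 product=0
t=2: arr=1 -> substrate=1 bound=2 product=0
t=3: arr=0 -> substrate=1 bound=2 product=0
t=4: arr=2 -> substrate=1 bound=2 product=2
t=5: arr=2 -> substrate=3 bound=2 product=2
t=6: arr=0 -> substrate=3 bound=2 product=2
t=7: arr=0 -> substrate=3 bound=2 product=2
t=8: arr=2 -> substrate=3 bound=2 product=4
t=9: arr=3 -> substrate=6 bound=2 product=4
t=10: arr=0 -> substrate=6 bound=2 product=4
t=11: arr=3 -> substrate=9 bound=2 product=4
t=12: arr=2 -> substrate=9 bound=2 product=6
t=13: arr=1 -> substrate=10 bound=2 product=6

Answer: 2 2 2 2 2 2 2 2 2 2 2 2 2 2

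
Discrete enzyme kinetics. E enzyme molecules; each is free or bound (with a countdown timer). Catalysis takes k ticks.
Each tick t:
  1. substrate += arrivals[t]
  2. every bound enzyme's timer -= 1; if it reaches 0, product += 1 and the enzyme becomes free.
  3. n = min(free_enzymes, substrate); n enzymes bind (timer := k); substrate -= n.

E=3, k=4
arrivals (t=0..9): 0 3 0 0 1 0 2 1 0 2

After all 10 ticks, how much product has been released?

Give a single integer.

Answer: 4

Derivation:
t=0: arr=0 -> substrate=0 bound=0 product=0
t=1: arr=3 -> substrate=0 bound=3 product=0
t=2: arr=0 -> substrate=0 bound=3 product=0
t=3: arr=0 -> substrate=0 bound=3 product=0
t=4: arr=1 -> substrate=1 bound=3 product=0
t=5: arr=0 -> substrate=0 bound=1 product=3
t=6: arr=2 -> substrate=0 bound=3 product=3
t=7: arr=1 -> substrate=1 bound=3 product=3
t=8: arr=0 -> substrate=1 bound=3 product=3
t=9: arr=2 -> substrate=2 bound=3 product=4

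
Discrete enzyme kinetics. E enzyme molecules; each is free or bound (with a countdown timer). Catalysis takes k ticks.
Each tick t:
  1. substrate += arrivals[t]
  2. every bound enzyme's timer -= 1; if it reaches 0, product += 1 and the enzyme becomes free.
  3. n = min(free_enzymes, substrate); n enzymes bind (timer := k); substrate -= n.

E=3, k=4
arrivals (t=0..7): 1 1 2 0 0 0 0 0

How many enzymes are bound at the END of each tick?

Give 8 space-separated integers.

Answer: 1 2 3 3 3 2 1 1

Derivation:
t=0: arr=1 -> substrate=0 bound=1 product=0
t=1: arr=1 -> substrate=0 bound=2 product=0
t=2: arr=2 -> substrate=1 bound=3 product=0
t=3: arr=0 -> substrate=1 bound=3 product=0
t=4: arr=0 -> substrate=0 bound=3 product=1
t=5: arr=0 -> substrate=0 bound=2 product=2
t=6: arr=0 -> substrate=0 bound=1 product=3
t=7: arr=0 -> substrate=0 bound=1 product=3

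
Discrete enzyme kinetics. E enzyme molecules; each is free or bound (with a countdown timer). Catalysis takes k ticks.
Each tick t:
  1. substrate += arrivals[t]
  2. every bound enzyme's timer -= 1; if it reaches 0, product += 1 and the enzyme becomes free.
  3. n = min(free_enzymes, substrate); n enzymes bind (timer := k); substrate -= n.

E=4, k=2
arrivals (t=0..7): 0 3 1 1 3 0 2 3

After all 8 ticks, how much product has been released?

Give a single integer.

t=0: arr=0 -> substrate=0 bound=0 product=0
t=1: arr=3 -> substrate=0 bound=3 product=0
t=2: arr=1 -> substrate=0 bound=4 product=0
t=3: arr=1 -> substrate=0 bound=2 product=3
t=4: arr=3 -> substrate=0 bound=4 product=4
t=5: arr=0 -> substrate=0 bound=3 product=5
t=6: arr=2 -> substrate=0 bound=2 product=8
t=7: arr=3 -> substrate=1 bound=4 product=8

Answer: 8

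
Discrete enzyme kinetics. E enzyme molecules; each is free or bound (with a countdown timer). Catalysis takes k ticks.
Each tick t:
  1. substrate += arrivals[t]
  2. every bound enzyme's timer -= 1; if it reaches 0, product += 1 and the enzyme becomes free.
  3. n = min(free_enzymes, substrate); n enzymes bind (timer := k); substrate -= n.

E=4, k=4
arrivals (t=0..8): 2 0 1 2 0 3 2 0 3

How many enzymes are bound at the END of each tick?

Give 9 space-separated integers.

Answer: 2 2 3 4 3 4 4 4 4

Derivation:
t=0: arr=2 -> substrate=0 bound=2 product=0
t=1: arr=0 -> substrate=0 bound=2 product=0
t=2: arr=1 -> substrate=0 bound=3 product=0
t=3: arr=2 -> substrate=1 bound=4 product=0
t=4: arr=0 -> substrate=0 bound=3 product=2
t=5: arr=3 -> substrate=2 bound=4 product=2
t=6: arr=2 -> substrate=3 bound=4 product=3
t=7: arr=0 -> substrate=2 bound=4 product=4
t=8: arr=3 -> substrate=4 bound=4 product=5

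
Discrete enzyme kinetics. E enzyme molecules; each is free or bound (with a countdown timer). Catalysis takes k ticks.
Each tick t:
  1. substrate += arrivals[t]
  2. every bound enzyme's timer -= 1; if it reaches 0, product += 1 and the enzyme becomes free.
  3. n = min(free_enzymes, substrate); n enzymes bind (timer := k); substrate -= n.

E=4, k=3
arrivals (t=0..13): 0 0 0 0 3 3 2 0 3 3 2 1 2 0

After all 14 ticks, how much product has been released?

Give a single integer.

Answer: 11

Derivation:
t=0: arr=0 -> substrate=0 bound=0 product=0
t=1: arr=0 -> substrate=0 bound=0 product=0
t=2: arr=0 -> substrate=0 bound=0 product=0
t=3: arr=0 -> substrate=0 bound=0 product=0
t=4: arr=3 -> substrate=0 bound=3 product=0
t=5: arr=3 -> substrate=2 bound=4 product=0
t=6: arr=2 -> substrate=4 bound=4 product=0
t=7: arr=0 -> substrate=1 bound=4 product=3
t=8: arr=3 -> substrate=3 bound=4 product=4
t=9: arr=3 -> substrate=6 bound=4 product=4
t=10: arr=2 -> substrate=5 bound=4 product=7
t=11: arr=1 -> substrate=5 bound=4 product=8
t=12: arr=2 -> substrate=7 bound=4 product=8
t=13: arr=0 -> substrate=4 bound=4 product=11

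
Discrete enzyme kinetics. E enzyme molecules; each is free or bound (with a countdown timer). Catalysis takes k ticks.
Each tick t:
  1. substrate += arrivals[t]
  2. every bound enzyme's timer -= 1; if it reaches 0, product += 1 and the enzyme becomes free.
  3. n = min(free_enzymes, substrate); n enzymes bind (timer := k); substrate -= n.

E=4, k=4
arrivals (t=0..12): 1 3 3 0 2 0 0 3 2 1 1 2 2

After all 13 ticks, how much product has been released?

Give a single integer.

t=0: arr=1 -> substrate=0 bound=1 product=0
t=1: arr=3 -> substrate=0 bound=4 product=0
t=2: arr=3 -> substrate=3 bound=4 product=0
t=3: arr=0 -> substrate=3 bound=4 product=0
t=4: arr=2 -> substrate=4 bound=4 product=1
t=5: arr=0 -> substrate=1 bound=4 product=4
t=6: arr=0 -> substrate=1 bound=4 product=4
t=7: arr=3 -> substrate=4 bound=4 product=4
t=8: arr=2 -> substrate=5 bound=4 product=5
t=9: arr=1 -> substrate=3 bound=4 product=8
t=10: arr=1 -> substrate=4 bound=4 product=8
t=11: arr=2 -> substrate=6 bound=4 product=8
t=12: arr=2 -> substrate=7 bound=4 product=9

Answer: 9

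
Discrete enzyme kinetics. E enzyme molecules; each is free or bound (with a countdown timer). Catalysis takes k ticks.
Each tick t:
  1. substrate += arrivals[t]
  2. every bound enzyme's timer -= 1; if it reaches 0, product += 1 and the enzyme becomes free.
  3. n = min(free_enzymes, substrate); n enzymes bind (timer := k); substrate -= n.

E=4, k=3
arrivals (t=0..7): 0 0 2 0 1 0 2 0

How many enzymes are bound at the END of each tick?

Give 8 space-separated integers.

t=0: arr=0 -> substrate=0 bound=0 product=0
t=1: arr=0 -> substrate=0 bound=0 product=0
t=2: arr=2 -> substrate=0 bound=2 product=0
t=3: arr=0 -> substrate=0 bound=2 product=0
t=4: arr=1 -> substrate=0 bound=3 product=0
t=5: arr=0 -> substrate=0 bound=1 product=2
t=6: arr=2 -> substrate=0 bound=3 product=2
t=7: arr=0 -> substrate=0 bound=2 product=3

Answer: 0 0 2 2 3 1 3 2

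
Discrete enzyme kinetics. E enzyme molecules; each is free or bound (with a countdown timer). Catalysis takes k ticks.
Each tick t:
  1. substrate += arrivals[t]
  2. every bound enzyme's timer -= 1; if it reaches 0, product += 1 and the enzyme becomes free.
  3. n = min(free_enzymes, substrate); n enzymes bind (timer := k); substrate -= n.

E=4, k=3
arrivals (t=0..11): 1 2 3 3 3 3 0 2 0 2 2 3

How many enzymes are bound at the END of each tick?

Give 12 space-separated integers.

t=0: arr=1 -> substrate=0 bound=1 product=0
t=1: arr=2 -> substrate=0 bound=3 product=0
t=2: arr=3 -> substrate=2 bound=4 product=0
t=3: arr=3 -> substrate=4 bound=4 product=1
t=4: arr=3 -> substrate=5 bound=4 product=3
t=5: arr=3 -> substrate=7 bound=4 product=4
t=6: arr=0 -> substrate=6 bound=4 product=5
t=7: arr=2 -> substrate=6 bound=4 product=7
t=8: arr=0 -> substrate=5 bound=4 product=8
t=9: arr=2 -> substrate=6 bound=4 product=9
t=10: arr=2 -> substrate=6 bound=4 product=11
t=11: arr=3 -> substrate=8 bound=4 product=12

Answer: 1 3 4 4 4 4 4 4 4 4 4 4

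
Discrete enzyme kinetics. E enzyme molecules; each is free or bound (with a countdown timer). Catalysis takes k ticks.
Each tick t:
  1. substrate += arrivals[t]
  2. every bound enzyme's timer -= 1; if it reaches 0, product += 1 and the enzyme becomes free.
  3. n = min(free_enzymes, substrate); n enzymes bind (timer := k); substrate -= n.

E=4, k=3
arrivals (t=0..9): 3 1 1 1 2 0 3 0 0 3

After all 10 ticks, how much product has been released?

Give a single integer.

Answer: 10

Derivation:
t=0: arr=3 -> substrate=0 bound=3 product=0
t=1: arr=1 -> substrate=0 bound=4 product=0
t=2: arr=1 -> substrate=1 bound=4 product=0
t=3: arr=1 -> substrate=0 bound=3 product=3
t=4: arr=2 -> substrate=0 bound=4 product=4
t=5: arr=0 -> substrate=0 bound=4 product=4
t=6: arr=3 -> substrate=1 bound=4 product=6
t=7: arr=0 -> substrate=0 bound=3 product=8
t=8: arr=0 -> substrate=0 bound=3 product=8
t=9: arr=3 -> substrate=0 bound=4 product=10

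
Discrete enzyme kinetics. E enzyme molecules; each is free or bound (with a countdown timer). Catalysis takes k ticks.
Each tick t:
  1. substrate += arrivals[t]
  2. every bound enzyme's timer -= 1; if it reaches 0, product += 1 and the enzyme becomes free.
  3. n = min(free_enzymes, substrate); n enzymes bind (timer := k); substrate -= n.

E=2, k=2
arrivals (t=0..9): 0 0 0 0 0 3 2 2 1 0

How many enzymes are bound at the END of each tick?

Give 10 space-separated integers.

t=0: arr=0 -> substrate=0 bound=0 product=0
t=1: arr=0 -> substrate=0 bound=0 product=0
t=2: arr=0 -> substrate=0 bound=0 product=0
t=3: arr=0 -> substrate=0 bound=0 product=0
t=4: arr=0 -> substrate=0 bound=0 product=0
t=5: arr=3 -> substrate=1 bound=2 product=0
t=6: arr=2 -> substrate=3 bound=2 product=0
t=7: arr=2 -> substrate=3 bound=2 product=2
t=8: arr=1 -> substrate=4 bound=2 product=2
t=9: arr=0 -> substrate=2 bound=2 product=4

Answer: 0 0 0 0 0 2 2 2 2 2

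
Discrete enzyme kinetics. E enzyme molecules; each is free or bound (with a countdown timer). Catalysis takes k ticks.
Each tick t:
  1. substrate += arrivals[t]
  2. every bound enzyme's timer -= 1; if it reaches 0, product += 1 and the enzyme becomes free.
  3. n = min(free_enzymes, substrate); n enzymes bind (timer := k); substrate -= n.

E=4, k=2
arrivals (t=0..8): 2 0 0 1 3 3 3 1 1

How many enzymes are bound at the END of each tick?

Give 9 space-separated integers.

Answer: 2 2 0 1 4 4 4 4 4

Derivation:
t=0: arr=2 -> substrate=0 bound=2 product=0
t=1: arr=0 -> substrate=0 bound=2 product=0
t=2: arr=0 -> substrate=0 bound=0 product=2
t=3: arr=1 -> substrate=0 bound=1 product=2
t=4: arr=3 -> substrate=0 bound=4 product=2
t=5: arr=3 -> substrate=2 bound=4 product=3
t=6: arr=3 -> substrate=2 bound=4 product=6
t=7: arr=1 -> substrate=2 bound=4 product=7
t=8: arr=1 -> substrate=0 bound=4 product=10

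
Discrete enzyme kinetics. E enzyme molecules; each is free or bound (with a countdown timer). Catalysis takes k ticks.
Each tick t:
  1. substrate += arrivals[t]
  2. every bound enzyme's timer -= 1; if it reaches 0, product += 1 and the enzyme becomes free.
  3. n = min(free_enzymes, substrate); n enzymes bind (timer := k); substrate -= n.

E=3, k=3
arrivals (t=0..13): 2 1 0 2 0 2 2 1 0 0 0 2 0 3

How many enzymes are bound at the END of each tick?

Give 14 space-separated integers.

t=0: arr=2 -> substrate=0 bound=2 product=0
t=1: arr=1 -> substrate=0 bound=3 product=0
t=2: arr=0 -> substrate=0 bound=3 product=0
t=3: arr=2 -> substrate=0 bound=3 product=2
t=4: arr=0 -> substrate=0 bound=2 product=3
t=5: arr=2 -> substrate=1 bound=3 product=3
t=6: arr=2 -> substrate=1 bound=3 product=5
t=7: arr=1 -> substrate=2 bound=3 product=5
t=8: arr=0 -> substrate=1 bound=3 product=6
t=9: arr=0 -> substrate=0 bound=2 product=8
t=10: arr=0 -> substrate=0 bound=2 product=8
t=11: arr=2 -> substrate=0 bound=3 product=9
t=12: arr=0 -> substrate=0 bound=2 product=10
t=13: arr=3 -> substrate=2 bound=3 product=10

Answer: 2 3 3 3 2 3 3 3 3 2 2 3 2 3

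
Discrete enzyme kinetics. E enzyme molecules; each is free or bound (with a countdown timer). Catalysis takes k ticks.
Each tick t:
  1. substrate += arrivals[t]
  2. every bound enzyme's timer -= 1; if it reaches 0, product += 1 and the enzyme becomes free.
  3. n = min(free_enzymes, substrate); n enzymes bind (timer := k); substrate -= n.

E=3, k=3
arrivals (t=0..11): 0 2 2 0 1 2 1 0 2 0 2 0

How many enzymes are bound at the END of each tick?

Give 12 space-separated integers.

t=0: arr=0 -> substrate=0 bound=0 product=0
t=1: arr=2 -> substrate=0 bound=2 product=0
t=2: arr=2 -> substrate=1 bound=3 product=0
t=3: arr=0 -> substrate=1 bound=3 product=0
t=4: arr=1 -> substrate=0 bound=3 product=2
t=5: arr=2 -> substrate=1 bound=3 product=3
t=6: arr=1 -> substrate=2 bound=3 product=3
t=7: arr=0 -> substrate=0 bound=3 product=5
t=8: arr=2 -> substrate=1 bound=3 product=6
t=9: arr=0 -> substrate=1 bound=3 product=6
t=10: arr=2 -> substrate=1 bound=3 product=8
t=11: arr=0 -> substrate=0 bound=3 product=9

Answer: 0 2 3 3 3 3 3 3 3 3 3 3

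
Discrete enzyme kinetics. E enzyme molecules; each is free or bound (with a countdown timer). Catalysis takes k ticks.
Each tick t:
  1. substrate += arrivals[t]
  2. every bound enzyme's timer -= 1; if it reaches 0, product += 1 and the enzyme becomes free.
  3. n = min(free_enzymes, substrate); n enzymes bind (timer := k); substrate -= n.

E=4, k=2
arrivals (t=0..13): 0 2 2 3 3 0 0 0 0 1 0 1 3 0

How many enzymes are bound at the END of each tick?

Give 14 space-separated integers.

t=0: arr=0 -> substrate=0 bound=0 product=0
t=1: arr=2 -> substrate=0 bound=2 product=0
t=2: arr=2 -> substrate=0 bound=4 product=0
t=3: arr=3 -> substrate=1 bound=4 product=2
t=4: arr=3 -> substrate=2 bound=4 product=4
t=5: arr=0 -> substrate=0 bound=4 product=6
t=6: arr=0 -> substrate=0 bound=2 product=8
t=7: arr=0 -> substrate=0 bound=0 product=10
t=8: arr=0 -> substrate=0 bound=0 product=10
t=9: arr=1 -> substrate=0 bound=1 product=10
t=10: arr=0 -> substrate=0 bound=1 product=10
t=11: arr=1 -> substrate=0 bound=1 product=11
t=12: arr=3 -> substrate=0 bound=4 product=11
t=13: arr=0 -> substrate=0 bound=3 product=12

Answer: 0 2 4 4 4 4 2 0 0 1 1 1 4 3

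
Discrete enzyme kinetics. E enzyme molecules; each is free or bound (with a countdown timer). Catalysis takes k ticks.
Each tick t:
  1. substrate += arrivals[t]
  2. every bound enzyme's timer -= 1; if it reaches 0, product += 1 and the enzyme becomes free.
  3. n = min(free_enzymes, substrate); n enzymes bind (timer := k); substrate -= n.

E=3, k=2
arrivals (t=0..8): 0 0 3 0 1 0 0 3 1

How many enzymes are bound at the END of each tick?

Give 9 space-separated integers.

t=0: arr=0 -> substrate=0 bound=0 product=0
t=1: arr=0 -> substrate=0 bound=0 product=0
t=2: arr=3 -> substrate=0 bound=3 product=0
t=3: arr=0 -> substrate=0 bound=3 product=0
t=4: arr=1 -> substrate=0 bound=1 product=3
t=5: arr=0 -> substrate=0 bound=1 product=3
t=6: arr=0 -> substrate=0 bound=0 product=4
t=7: arr=3 -> substrate=0 bound=3 product=4
t=8: arr=1 -> substrate=1 bound=3 product=4

Answer: 0 0 3 3 1 1 0 3 3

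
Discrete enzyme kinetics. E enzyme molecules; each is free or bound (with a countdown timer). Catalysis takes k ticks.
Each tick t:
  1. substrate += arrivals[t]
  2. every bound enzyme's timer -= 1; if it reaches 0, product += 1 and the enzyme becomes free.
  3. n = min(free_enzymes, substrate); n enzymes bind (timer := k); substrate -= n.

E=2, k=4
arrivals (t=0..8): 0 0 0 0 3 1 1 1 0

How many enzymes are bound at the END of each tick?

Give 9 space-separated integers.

t=0: arr=0 -> substrate=0 bound=0 product=0
t=1: arr=0 -> substrate=0 bound=0 product=0
t=2: arr=0 -> substrate=0 bound=0 product=0
t=3: arr=0 -> substrate=0 bound=0 product=0
t=4: arr=3 -> substrate=1 bound=2 product=0
t=5: arr=1 -> substrate=2 bound=2 product=0
t=6: arr=1 -> substrate=3 bound=2 product=0
t=7: arr=1 -> substrate=4 bound=2 product=0
t=8: arr=0 -> substrate=2 bound=2 product=2

Answer: 0 0 0 0 2 2 2 2 2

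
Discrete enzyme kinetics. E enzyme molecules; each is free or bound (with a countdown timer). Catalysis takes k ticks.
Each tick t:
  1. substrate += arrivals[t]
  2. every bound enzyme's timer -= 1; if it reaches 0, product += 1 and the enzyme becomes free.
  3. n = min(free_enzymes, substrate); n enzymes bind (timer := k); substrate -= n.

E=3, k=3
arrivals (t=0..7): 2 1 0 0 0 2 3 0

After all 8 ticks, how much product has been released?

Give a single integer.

Answer: 3

Derivation:
t=0: arr=2 -> substrate=0 bound=2 product=0
t=1: arr=1 -> substrate=0 bound=3 product=0
t=2: arr=0 -> substrate=0 bound=3 product=0
t=3: arr=0 -> substrate=0 bound=1 product=2
t=4: arr=0 -> substrate=0 bound=0 product=3
t=5: arr=2 -> substrate=0 bound=2 product=3
t=6: arr=3 -> substrate=2 bound=3 product=3
t=7: arr=0 -> substrate=2 bound=3 product=3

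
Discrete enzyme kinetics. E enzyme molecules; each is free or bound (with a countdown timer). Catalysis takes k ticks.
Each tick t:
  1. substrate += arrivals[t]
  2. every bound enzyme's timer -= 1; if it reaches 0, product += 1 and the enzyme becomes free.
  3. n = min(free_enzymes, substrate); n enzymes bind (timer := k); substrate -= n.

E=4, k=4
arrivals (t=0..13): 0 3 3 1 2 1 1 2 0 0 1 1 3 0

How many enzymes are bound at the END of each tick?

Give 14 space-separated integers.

Answer: 0 3 4 4 4 4 4 4 4 4 4 4 4 4

Derivation:
t=0: arr=0 -> substrate=0 bound=0 product=0
t=1: arr=3 -> substrate=0 bound=3 product=0
t=2: arr=3 -> substrate=2 bound=4 product=0
t=3: arr=1 -> substrate=3 bound=4 product=0
t=4: arr=2 -> substrate=5 bound=4 product=0
t=5: arr=1 -> substrate=3 bound=4 product=3
t=6: arr=1 -> substrate=3 bound=4 product=4
t=7: arr=2 -> substrate=5 bound=4 product=4
t=8: arr=0 -> substrate=5 bound=4 product=4
t=9: arr=0 -> substrate=2 bound=4 product=7
t=10: arr=1 -> substrate=2 bound=4 product=8
t=11: arr=1 -> substrate=3 bound=4 product=8
t=12: arr=3 -> substrate=6 bound=4 product=8
t=13: arr=0 -> substrate=3 bound=4 product=11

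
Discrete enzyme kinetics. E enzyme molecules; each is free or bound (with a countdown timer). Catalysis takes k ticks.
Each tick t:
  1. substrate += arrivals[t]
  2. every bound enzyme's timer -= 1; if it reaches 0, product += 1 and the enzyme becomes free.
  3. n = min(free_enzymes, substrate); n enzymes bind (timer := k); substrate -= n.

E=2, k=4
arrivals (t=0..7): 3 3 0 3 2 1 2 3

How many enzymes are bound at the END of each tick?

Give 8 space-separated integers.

Answer: 2 2 2 2 2 2 2 2

Derivation:
t=0: arr=3 -> substrate=1 bound=2 product=0
t=1: arr=3 -> substrate=4 bound=2 product=0
t=2: arr=0 -> substrate=4 bound=2 product=0
t=3: arr=3 -> substrate=7 bound=2 product=0
t=4: arr=2 -> substrate=7 bound=2 product=2
t=5: arr=1 -> substrate=8 bound=2 product=2
t=6: arr=2 -> substrate=10 bound=2 product=2
t=7: arr=3 -> substrate=13 bound=2 product=2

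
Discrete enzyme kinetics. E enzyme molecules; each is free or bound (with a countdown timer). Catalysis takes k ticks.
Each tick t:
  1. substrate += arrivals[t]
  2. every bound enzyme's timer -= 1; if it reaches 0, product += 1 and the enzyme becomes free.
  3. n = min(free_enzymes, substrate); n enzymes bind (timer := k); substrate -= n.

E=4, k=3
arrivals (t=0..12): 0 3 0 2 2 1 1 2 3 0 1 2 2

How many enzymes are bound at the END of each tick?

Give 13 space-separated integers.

Answer: 0 3 3 4 4 4 4 4 4 4 4 4 4

Derivation:
t=0: arr=0 -> substrate=0 bound=0 product=0
t=1: arr=3 -> substrate=0 bound=3 product=0
t=2: arr=0 -> substrate=0 bound=3 product=0
t=3: arr=2 -> substrate=1 bound=4 product=0
t=4: arr=2 -> substrate=0 bound=4 product=3
t=5: arr=1 -> substrate=1 bound=4 product=3
t=6: arr=1 -> substrate=1 bound=4 product=4
t=7: arr=2 -> substrate=0 bound=4 product=7
t=8: arr=3 -> substrate=3 bound=4 product=7
t=9: arr=0 -> substrate=2 bound=4 product=8
t=10: arr=1 -> substrate=0 bound=4 product=11
t=11: arr=2 -> substrate=2 bound=4 product=11
t=12: arr=2 -> substrate=3 bound=4 product=12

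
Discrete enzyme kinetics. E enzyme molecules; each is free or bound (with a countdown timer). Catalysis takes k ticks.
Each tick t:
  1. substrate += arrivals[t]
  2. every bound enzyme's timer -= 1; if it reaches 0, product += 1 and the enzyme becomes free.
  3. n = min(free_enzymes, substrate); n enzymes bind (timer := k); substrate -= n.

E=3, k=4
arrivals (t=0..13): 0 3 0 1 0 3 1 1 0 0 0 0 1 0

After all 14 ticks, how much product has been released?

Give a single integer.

t=0: arr=0 -> substrate=0 bound=0 product=0
t=1: arr=3 -> substrate=0 bound=3 product=0
t=2: arr=0 -> substrate=0 bound=3 product=0
t=3: arr=1 -> substrate=1 bound=3 product=0
t=4: arr=0 -> substrate=1 bound=3 product=0
t=5: arr=3 -> substrate=1 bound=3 product=3
t=6: arr=1 -> substrate=2 bound=3 product=3
t=7: arr=1 -> substrate=3 bound=3 product=3
t=8: arr=0 -> substrate=3 bound=3 product=3
t=9: arr=0 -> substrate=0 bound=3 product=6
t=10: arr=0 -> substrate=0 bound=3 product=6
t=11: arr=0 -> substrate=0 bound=3 product=6
t=12: arr=1 -> substrate=1 bound=3 product=6
t=13: arr=0 -> substrate=0 bound=1 product=9

Answer: 9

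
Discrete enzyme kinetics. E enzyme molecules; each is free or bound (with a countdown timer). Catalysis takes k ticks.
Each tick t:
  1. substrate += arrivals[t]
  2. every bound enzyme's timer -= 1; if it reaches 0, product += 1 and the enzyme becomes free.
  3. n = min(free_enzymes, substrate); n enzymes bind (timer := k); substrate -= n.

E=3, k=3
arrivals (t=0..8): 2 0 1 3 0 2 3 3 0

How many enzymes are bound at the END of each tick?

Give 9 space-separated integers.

t=0: arr=2 -> substrate=0 bound=2 product=0
t=1: arr=0 -> substrate=0 bound=2 product=0
t=2: arr=1 -> substrate=0 bound=3 product=0
t=3: arr=3 -> substrate=1 bound=3 product=2
t=4: arr=0 -> substrate=1 bound=3 product=2
t=5: arr=2 -> substrate=2 bound=3 product=3
t=6: arr=3 -> substrate=3 bound=3 product=5
t=7: arr=3 -> substrate=6 bound=3 product=5
t=8: arr=0 -> substrate=5 bound=3 product=6

Answer: 2 2 3 3 3 3 3 3 3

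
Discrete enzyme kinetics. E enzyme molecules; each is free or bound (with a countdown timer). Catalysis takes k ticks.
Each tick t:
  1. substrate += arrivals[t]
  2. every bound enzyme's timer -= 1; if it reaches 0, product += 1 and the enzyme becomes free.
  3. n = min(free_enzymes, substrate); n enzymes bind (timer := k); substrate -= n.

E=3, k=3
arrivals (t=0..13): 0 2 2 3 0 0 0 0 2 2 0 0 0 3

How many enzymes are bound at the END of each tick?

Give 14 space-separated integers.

Answer: 0 2 3 3 3 3 3 2 3 3 3 2 2 3

Derivation:
t=0: arr=0 -> substrate=0 bound=0 product=0
t=1: arr=2 -> substrate=0 bound=2 product=0
t=2: arr=2 -> substrate=1 bound=3 product=0
t=3: arr=3 -> substrate=4 bound=3 product=0
t=4: arr=0 -> substrate=2 bound=3 product=2
t=5: arr=0 -> substrate=1 bound=3 product=3
t=6: arr=0 -> substrate=1 bound=3 product=3
t=7: arr=0 -> substrate=0 bound=2 product=5
t=8: arr=2 -> substrate=0 bound=3 product=6
t=9: arr=2 -> substrate=2 bound=3 product=6
t=10: arr=0 -> substrate=1 bound=3 product=7
t=11: arr=0 -> substrate=0 bound=2 product=9
t=12: arr=0 -> substrate=0 bound=2 product=9
t=13: arr=3 -> substrate=1 bound=3 product=10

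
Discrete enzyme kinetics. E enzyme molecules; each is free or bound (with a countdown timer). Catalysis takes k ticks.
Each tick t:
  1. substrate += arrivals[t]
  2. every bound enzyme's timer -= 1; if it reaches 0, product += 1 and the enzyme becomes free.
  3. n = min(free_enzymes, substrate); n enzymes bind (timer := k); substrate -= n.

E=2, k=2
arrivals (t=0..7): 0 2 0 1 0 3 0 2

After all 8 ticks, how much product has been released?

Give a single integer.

Answer: 5

Derivation:
t=0: arr=0 -> substrate=0 bound=0 product=0
t=1: arr=2 -> substrate=0 bound=2 product=0
t=2: arr=0 -> substrate=0 bound=2 product=0
t=3: arr=1 -> substrate=0 bound=1 product=2
t=4: arr=0 -> substrate=0 bound=1 product=2
t=5: arr=3 -> substrate=1 bound=2 product=3
t=6: arr=0 -> substrate=1 bound=2 product=3
t=7: arr=2 -> substrate=1 bound=2 product=5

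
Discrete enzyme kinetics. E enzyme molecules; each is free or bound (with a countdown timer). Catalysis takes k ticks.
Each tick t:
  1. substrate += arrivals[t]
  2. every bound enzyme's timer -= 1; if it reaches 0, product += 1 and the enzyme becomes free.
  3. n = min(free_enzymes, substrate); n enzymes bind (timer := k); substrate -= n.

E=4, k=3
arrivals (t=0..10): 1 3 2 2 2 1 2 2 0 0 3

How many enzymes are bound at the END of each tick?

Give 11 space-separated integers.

t=0: arr=1 -> substrate=0 bound=1 product=0
t=1: arr=3 -> substrate=0 bound=4 product=0
t=2: arr=2 -> substrate=2 bound=4 product=0
t=3: arr=2 -> substrate=3 bound=4 product=1
t=4: arr=2 -> substrate=2 bound=4 product=4
t=5: arr=1 -> substrate=3 bound=4 product=4
t=6: arr=2 -> substrate=4 bound=4 product=5
t=7: arr=2 -> substrate=3 bound=4 product=8
t=8: arr=0 -> substrate=3 bound=4 product=8
t=9: arr=0 -> substrate=2 bound=4 product=9
t=10: arr=3 -> substrate=2 bound=4 product=12

Answer: 1 4 4 4 4 4 4 4 4 4 4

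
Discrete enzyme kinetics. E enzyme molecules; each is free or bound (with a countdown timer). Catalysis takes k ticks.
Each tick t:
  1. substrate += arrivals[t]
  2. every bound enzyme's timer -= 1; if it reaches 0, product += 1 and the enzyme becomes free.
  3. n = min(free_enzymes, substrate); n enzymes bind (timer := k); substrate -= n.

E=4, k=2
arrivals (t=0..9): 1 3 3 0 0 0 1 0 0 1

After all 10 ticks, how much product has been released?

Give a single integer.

Answer: 8

Derivation:
t=0: arr=1 -> substrate=0 bound=1 product=0
t=1: arr=3 -> substrate=0 bound=4 product=0
t=2: arr=3 -> substrate=2 bound=4 product=1
t=3: arr=0 -> substrate=0 bound=3 product=4
t=4: arr=0 -> substrate=0 bound=2 product=5
t=5: arr=0 -> substrate=0 bound=0 product=7
t=6: arr=1 -> substrate=0 bound=1 product=7
t=7: arr=0 -> substrate=0 bound=1 product=7
t=8: arr=0 -> substrate=0 bound=0 product=8
t=9: arr=1 -> substrate=0 bound=1 product=8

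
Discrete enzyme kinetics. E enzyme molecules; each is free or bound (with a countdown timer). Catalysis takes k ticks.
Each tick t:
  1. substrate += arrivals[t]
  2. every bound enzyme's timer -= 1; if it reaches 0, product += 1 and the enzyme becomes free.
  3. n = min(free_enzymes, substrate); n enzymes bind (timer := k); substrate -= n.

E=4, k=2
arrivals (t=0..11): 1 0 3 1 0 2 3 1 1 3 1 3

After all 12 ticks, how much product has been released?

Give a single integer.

Answer: 15

Derivation:
t=0: arr=1 -> substrate=0 bound=1 product=0
t=1: arr=0 -> substrate=0 bound=1 product=0
t=2: arr=3 -> substrate=0 bound=3 product=1
t=3: arr=1 -> substrate=0 bound=4 product=1
t=4: arr=0 -> substrate=0 bound=1 product=4
t=5: arr=2 -> substrate=0 bound=2 product=5
t=6: arr=3 -> substrate=1 bound=4 product=5
t=7: arr=1 -> substrate=0 bound=4 product=7
t=8: arr=1 -> substrate=0 bound=3 product=9
t=9: arr=3 -> substrate=0 bound=4 product=11
t=10: arr=1 -> substrate=0 bound=4 product=12
t=11: arr=3 -> substrate=0 bound=4 product=15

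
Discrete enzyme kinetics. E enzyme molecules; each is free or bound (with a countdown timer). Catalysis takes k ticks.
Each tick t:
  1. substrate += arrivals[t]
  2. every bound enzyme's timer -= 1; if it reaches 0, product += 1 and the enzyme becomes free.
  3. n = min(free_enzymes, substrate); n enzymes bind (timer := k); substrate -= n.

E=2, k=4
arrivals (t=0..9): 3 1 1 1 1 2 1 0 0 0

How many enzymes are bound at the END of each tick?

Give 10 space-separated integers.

Answer: 2 2 2 2 2 2 2 2 2 2

Derivation:
t=0: arr=3 -> substrate=1 bound=2 product=0
t=1: arr=1 -> substrate=2 bound=2 product=0
t=2: arr=1 -> substrate=3 bound=2 product=0
t=3: arr=1 -> substrate=4 bound=2 product=0
t=4: arr=1 -> substrate=3 bound=2 product=2
t=5: arr=2 -> substrate=5 bound=2 product=2
t=6: arr=1 -> substrate=6 bound=2 product=2
t=7: arr=0 -> substrate=6 bound=2 product=2
t=8: arr=0 -> substrate=4 bound=2 product=4
t=9: arr=0 -> substrate=4 bound=2 product=4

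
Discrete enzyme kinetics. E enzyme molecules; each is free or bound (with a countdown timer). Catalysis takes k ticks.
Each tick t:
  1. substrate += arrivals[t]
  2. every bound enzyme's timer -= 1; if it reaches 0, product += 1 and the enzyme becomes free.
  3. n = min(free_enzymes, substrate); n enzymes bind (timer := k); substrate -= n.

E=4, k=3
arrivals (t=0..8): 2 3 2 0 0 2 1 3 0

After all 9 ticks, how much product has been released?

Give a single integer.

Answer: 8

Derivation:
t=0: arr=2 -> substrate=0 bound=2 product=0
t=1: arr=3 -> substrate=1 bound=4 product=0
t=2: arr=2 -> substrate=3 bound=4 product=0
t=3: arr=0 -> substrate=1 bound=4 product=2
t=4: arr=0 -> substrate=0 bound=3 product=4
t=5: arr=2 -> substrate=1 bound=4 product=4
t=6: arr=1 -> substrate=0 bound=4 product=6
t=7: arr=3 -> substrate=2 bound=4 product=7
t=8: arr=0 -> substrate=1 bound=4 product=8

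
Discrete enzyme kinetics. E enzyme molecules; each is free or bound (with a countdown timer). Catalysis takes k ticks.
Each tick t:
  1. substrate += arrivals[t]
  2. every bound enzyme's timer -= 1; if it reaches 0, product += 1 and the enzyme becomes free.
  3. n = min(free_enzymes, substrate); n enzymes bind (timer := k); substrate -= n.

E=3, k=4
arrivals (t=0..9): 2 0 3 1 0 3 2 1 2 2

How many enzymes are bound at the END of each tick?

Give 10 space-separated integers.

Answer: 2 2 3 3 3 3 3 3 3 3

Derivation:
t=0: arr=2 -> substrate=0 bound=2 product=0
t=1: arr=0 -> substrate=0 bound=2 product=0
t=2: arr=3 -> substrate=2 bound=3 product=0
t=3: arr=1 -> substrate=3 bound=3 product=0
t=4: arr=0 -> substrate=1 bound=3 product=2
t=5: arr=3 -> substrate=4 bound=3 product=2
t=6: arr=2 -> substrate=5 bound=3 product=3
t=7: arr=1 -> substrate=6 bound=3 product=3
t=8: arr=2 -> substrate=6 bound=3 product=5
t=9: arr=2 -> substrate=8 bound=3 product=5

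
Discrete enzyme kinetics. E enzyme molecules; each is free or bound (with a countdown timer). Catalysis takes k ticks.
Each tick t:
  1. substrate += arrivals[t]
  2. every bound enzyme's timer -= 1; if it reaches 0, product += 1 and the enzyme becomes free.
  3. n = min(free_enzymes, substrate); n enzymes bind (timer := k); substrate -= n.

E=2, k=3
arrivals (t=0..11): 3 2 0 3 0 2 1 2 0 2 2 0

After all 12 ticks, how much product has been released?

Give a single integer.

Answer: 6

Derivation:
t=0: arr=3 -> substrate=1 bound=2 product=0
t=1: arr=2 -> substrate=3 bound=2 product=0
t=2: arr=0 -> substrate=3 bound=2 product=0
t=3: arr=3 -> substrate=4 bound=2 product=2
t=4: arr=0 -> substrate=4 bound=2 product=2
t=5: arr=2 -> substrate=6 bound=2 product=2
t=6: arr=1 -> substrate=5 bound=2 product=4
t=7: arr=2 -> substrate=7 bound=2 product=4
t=8: arr=0 -> substrate=7 bound=2 product=4
t=9: arr=2 -> substrate=7 bound=2 product=6
t=10: arr=2 -> substrate=9 bound=2 product=6
t=11: arr=0 -> substrate=9 bound=2 product=6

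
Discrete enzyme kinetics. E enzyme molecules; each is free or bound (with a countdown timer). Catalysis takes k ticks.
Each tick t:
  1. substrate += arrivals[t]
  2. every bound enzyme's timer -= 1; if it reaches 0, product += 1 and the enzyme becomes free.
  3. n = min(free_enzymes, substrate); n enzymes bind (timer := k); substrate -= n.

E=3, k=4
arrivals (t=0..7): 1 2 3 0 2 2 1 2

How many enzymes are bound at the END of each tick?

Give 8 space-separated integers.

Answer: 1 3 3 3 3 3 3 3

Derivation:
t=0: arr=1 -> substrate=0 bound=1 product=0
t=1: arr=2 -> substrate=0 bound=3 product=0
t=2: arr=3 -> substrate=3 bound=3 product=0
t=3: arr=0 -> substrate=3 bound=3 product=0
t=4: arr=2 -> substrate=4 bound=3 product=1
t=5: arr=2 -> substrate=4 bound=3 product=3
t=6: arr=1 -> substrate=5 bound=3 product=3
t=7: arr=2 -> substrate=7 bound=3 product=3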